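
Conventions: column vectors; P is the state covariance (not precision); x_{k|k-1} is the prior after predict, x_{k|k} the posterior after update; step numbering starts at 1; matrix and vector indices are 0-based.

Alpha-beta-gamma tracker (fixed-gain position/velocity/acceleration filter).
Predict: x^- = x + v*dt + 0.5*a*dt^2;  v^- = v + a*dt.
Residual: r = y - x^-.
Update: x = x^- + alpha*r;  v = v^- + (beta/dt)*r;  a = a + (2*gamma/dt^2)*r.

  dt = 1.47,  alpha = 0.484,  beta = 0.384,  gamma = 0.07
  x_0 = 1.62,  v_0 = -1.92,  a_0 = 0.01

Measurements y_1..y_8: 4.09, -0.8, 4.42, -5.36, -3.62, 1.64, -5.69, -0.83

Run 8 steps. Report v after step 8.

v_post = 0.0414

step 1: x_pred=-1.1916  r=5.2816  x^+=1.3647  v^+=-0.5256  a^+=0.3522
step 2: x_pred=0.9726  r=-1.7726  x^+=0.1146  v^+=-0.4709  a^+=0.2373
step 3: x_pred=-0.3212  r=4.7412  x^+=1.9735  v^+=1.1165  a^+=0.5445
step 4: x_pred=4.2031  r=-9.5631  x^+=-0.4255  v^+=-0.5812  a^+=-0.0751
step 5: x_pred=-1.3609  r=-2.2591  x^+=-2.4543  v^+=-1.2817  a^+=-0.2214
step 6: x_pred=-4.5776  r=6.2176  x^+=-1.5683  v^+=0.0170  a^+=0.1814
step 7: x_pred=-1.3472  r=-4.3428  x^+=-3.4491  v^+=-0.8507  a^+=-0.1000
step 8: x_pred=-4.8077  r=3.9777  x^+=-2.8825  v^+=0.0414  a^+=0.1578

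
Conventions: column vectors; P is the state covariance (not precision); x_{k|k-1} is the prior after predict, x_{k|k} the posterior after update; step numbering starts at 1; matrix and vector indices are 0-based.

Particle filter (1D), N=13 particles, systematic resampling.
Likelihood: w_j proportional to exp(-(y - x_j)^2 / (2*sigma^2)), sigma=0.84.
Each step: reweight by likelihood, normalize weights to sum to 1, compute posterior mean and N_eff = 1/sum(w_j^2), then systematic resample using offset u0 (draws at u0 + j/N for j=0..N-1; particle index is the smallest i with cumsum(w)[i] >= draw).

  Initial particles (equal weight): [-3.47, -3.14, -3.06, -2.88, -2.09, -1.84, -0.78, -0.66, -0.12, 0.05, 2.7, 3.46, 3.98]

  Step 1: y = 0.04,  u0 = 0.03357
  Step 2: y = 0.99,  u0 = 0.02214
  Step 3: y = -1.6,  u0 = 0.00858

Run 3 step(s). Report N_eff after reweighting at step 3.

N_eff = 9.1310

step 1: w=[0.0000, 0.0002, 0.0003, 0.0007, 0.0117, 0.0237, 0.1804, 0.2053, 0.2852, 0.2904, 0.0019, 0.0001, 0.0000]  mean=-0.3623  Neff=4.1479  idx=[5, 6, 6, 7, 7, 7, 8, 8, 8, 9, 9, 9, 9]
step 2: w=[0.0008, 0.0268, 0.0268, 0.0359, 0.0359, 0.0359, 0.1032, 0.1032, 0.1032, 0.1321, 0.1321, 0.1321, 0.1321]  mean=-0.1252  Neff=9.3443  idx=[1, 4, 6, 6, 7, 8, 9, 9, 10, 10, 11, 12, 12]
step 3: w=[0.2056, 0.1771, 0.0701, 0.0701, 0.0701, 0.0701, 0.0481, 0.0481, 0.0481, 0.0481, 0.0481, 0.0481, 0.0481]  mean=-0.2941  Neff=9.1310  idx=[0, 0, 0, 1, 1, 2, 3, 4, 5, 6, 8, 9, 11]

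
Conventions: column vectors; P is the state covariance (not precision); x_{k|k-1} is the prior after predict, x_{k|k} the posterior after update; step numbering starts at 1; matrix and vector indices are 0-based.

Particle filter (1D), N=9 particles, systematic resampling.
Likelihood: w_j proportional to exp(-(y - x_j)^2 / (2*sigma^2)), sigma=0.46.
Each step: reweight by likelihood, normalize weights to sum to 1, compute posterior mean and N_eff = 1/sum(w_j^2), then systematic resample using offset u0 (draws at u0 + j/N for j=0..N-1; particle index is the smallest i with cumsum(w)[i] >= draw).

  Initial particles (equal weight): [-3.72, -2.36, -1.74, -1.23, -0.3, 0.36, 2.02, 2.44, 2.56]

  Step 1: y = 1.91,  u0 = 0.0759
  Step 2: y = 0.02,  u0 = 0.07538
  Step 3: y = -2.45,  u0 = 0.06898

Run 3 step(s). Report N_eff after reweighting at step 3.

step 1: w=[0.0000, 0.0000, 0.0000, 0.0000, 0.0000, 0.0018, 0.5229, 0.2770, 0.1983]  mean=2.2403  Neff=2.5678  idx=[6, 6, 6, 6, 6, 7, 7, 8, 8]
step 2: w=[0.1988, 0.1988, 0.1988, 0.1988, 0.1988, 0.0025, 0.0025, 0.0006, 0.0006]  mean=2.0227  Neff=5.0618  idx=[0, 0, 1, 2, 2, 3, 3, 4, 4]
step 3: w=[0.1111, 0.1111, 0.1111, 0.1111, 0.1111, 0.1111, 0.1111, 0.1111, 0.1111]  mean=2.0200  Neff=9.0000  idx=[0, 1, 2, 3, 4, 5, 6, 7, 8]

N_eff = 9.0000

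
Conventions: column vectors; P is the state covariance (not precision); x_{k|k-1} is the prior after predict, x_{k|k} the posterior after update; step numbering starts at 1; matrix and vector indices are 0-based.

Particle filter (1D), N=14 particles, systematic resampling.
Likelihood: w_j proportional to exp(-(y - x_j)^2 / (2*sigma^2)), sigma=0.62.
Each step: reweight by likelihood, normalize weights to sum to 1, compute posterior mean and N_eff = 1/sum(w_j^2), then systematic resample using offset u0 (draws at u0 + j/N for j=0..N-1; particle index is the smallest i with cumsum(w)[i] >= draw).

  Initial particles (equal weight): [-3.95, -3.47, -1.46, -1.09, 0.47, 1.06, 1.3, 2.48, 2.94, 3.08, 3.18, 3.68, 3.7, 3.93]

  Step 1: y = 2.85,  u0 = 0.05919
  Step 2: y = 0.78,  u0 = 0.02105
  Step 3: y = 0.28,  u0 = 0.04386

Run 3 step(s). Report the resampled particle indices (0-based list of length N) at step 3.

step 1: w=[0.0000, 0.0000, 0.0000, 0.0000, 0.0001, 0.0033, 0.0093, 0.1778, 0.2103, 0.1984, 0.1844, 0.0867, 0.0830, 0.0466]  mean=3.0818  Neff=6.0285  idx=[7, 7, 8, 8, 8, 9, 9, 9, 10, 10, 10, 11, 12, 13]
step 2: w=[0.3995, 0.3995, 0.0397, 0.0397, 0.0397, 0.0176, 0.0176, 0.0176, 0.0096, 0.0096, 0.0096, 0.0003, 0.0003, 0.0000]  mean=2.5872  Neff=3.0765  idx=[0, 0, 0, 0, 0, 0, 1, 1, 1, 1, 1, 2, 3, 6]
step 3: w=[0.0899, 0.0899, 0.0899, 0.0899, 0.0899, 0.0899, 0.0899, 0.0899, 0.0899, 0.0899, 0.0899, 0.0049, 0.0049, 0.0018]  mean=2.4856  Neff=11.2538  idx=[0, 1, 2, 2, 3, 4, 5, 6, 6, 7, 8, 9, 10, 10]

resampled_idx = [0, 1, 2, 2, 3, 4, 5, 6, 6, 7, 8, 9, 10, 10]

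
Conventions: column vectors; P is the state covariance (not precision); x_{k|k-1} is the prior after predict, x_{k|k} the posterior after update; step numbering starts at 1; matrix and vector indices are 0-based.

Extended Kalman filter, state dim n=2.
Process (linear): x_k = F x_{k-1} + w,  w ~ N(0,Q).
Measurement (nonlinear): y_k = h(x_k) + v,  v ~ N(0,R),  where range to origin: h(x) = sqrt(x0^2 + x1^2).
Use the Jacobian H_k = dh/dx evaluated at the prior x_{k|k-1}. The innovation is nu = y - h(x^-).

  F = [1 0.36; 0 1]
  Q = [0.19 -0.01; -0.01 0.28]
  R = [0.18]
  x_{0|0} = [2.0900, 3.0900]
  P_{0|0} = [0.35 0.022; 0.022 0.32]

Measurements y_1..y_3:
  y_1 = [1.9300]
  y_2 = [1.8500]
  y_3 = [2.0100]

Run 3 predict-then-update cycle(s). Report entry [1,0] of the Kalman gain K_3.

K[1,0] = 0.4968

step 1: x^-=[3.2024, 3.0900]  P^-=[0.5973 0.1272; 0.1272 0.6000]  H_jac=[0.7196 0.6944]  S=[0.9057]  K=[0.5721; 0.5610]  nu=[-2.5201]  x^+=[1.7607, 1.6761]  P^+=[0.3009 -0.1635; -0.1635 0.3149]
step 2: x^-=[2.3641, 1.6761]  P^-=[0.4140 -0.0601; -0.0601 0.5949]  H_jac=[0.8158 0.5784]  S=[0.5977]  K=[0.5068; 0.4936]  nu=[-1.0479]  x^+=[1.8330, 1.1589]  P^+=[0.2605 -0.2096; -0.2096 0.4493]
step 3: x^-=[2.2502, 1.1589]  P^-=[0.3577 -0.0579; -0.0579 0.7293]  H_jac=[0.8890 0.4579]  S=[0.5685]  K=[0.5128; 0.4968]  nu=[-0.5211]  x^+=[1.9830, 0.9000]  P^+=[0.2082 -0.2027; -0.2027 0.5890]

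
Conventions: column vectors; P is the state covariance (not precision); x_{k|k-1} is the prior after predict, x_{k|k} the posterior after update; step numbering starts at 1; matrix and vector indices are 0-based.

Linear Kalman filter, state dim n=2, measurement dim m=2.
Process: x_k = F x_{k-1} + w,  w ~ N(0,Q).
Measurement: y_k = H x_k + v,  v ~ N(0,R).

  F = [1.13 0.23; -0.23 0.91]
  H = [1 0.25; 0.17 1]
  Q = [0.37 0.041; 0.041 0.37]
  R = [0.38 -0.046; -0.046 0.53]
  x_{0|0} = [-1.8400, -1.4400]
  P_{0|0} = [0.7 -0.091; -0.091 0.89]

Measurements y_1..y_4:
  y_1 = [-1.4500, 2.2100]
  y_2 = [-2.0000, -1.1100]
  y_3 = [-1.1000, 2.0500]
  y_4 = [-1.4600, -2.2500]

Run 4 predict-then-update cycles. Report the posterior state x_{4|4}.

step 1: x^-=[-2.4104, -0.8872]  P^-=[1.2636 -0.0434; -0.0434 1.1821]  S=[1.6958 0.4191; 0.4191 1.7339]  K=[0.7597 -0.0848; -0.0200 0.6823]  nu=[1.1822, 3.5070]  x^+=[-1.8096, 1.4822]  P^+=[0.3264 -0.1354; -0.1354 0.3856]
step 2: x^-=[-1.7039, 1.7650]  P^-=[0.7368 -0.0952; -0.0952 0.7632]  S=[1.1170 0.1709; 0.1709 1.2822]  K=[0.6480 -0.0629; -0.0036 0.5831]  nu=[-0.7373, -2.5853]  x^+=[-2.0191, 0.2601]  P^+=[0.2767 -0.1102; -0.1102 0.3279]
step 3: x^-=[-2.2218, 0.7011]  P^-=[0.6834 -0.0697; -0.0697 0.7023]  S=[1.0724 0.1731; 0.1731 1.2284]  K=[0.6292 -0.0508; 0.0082 0.5610]  nu=[0.9466, 1.7266]  x^+=[-1.7140, 1.6774]  P^+=[0.2667 -0.1012; -0.1012 0.3141]
step 4: x^-=[-1.5511, 1.9206]  P^-=[0.6746 -0.0613; -0.0613 0.6866]  S=[1.0668 0.1764; 0.1764 1.2153]  K=[0.6257 -0.0469; 0.0117 0.5547]  nu=[-0.3891, -3.9070]  x^+=[-1.6112, -0.2512]  P^+=[0.2646 -0.0986; -0.0986 0.3102]

x_post = [-1.6112, -0.2512]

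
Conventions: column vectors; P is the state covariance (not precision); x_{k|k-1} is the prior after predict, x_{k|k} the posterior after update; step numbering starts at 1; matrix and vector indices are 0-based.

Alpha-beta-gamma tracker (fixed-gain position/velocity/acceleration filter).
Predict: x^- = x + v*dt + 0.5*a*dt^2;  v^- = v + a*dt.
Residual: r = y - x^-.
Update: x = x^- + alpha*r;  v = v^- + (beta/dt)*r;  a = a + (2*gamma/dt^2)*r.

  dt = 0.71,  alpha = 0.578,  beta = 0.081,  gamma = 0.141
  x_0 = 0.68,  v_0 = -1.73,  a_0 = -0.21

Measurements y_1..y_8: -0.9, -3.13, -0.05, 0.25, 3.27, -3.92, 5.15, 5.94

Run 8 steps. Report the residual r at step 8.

resid = -3.7342

step 1: x_pred=-0.6012  r=-0.2988  x^+=-0.7739  v^+=-1.9132  a^+=-0.3771
step 2: x_pred=-2.2273  r=-0.9027  x^+=-2.7491  v^+=-2.2839  a^+=-0.8821
step 3: x_pred=-4.5930  r=4.5430  x^+=-1.9671  v^+=-2.3919  a^+=1.6593
step 4: x_pred=-3.2472  r=3.4972  x^+=-1.2258  v^+=-0.8148  a^+=3.6157
step 5: x_pred=-0.8930  r=4.1630  x^+=1.5132  v^+=2.2272  a^+=5.9445
step 6: x_pred=4.5929  r=-8.5129  x^+=-0.3276  v^+=5.4767  a^+=1.1823
step 7: x_pred=3.8589  r=1.2911  x^+=4.6051  v^+=6.4634  a^+=1.9046
step 8: x_pred=9.6742  r=-3.7342  x^+=7.5158  v^+=7.3897  a^+=-0.1844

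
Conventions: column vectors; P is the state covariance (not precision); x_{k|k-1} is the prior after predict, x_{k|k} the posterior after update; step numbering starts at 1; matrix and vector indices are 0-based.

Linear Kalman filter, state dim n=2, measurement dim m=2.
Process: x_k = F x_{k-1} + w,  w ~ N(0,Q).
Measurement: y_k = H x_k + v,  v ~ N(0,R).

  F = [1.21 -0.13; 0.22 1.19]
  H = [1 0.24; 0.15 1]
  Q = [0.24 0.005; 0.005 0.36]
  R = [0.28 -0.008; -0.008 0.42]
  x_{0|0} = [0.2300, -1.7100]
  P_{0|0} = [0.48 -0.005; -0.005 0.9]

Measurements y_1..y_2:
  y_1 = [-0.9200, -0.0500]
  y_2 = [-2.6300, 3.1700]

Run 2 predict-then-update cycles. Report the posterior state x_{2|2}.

x_post = [-2.2858, 1.9784]

step 1: x^-=[0.5006, -1.9843]  P^-=[0.9596 -0.0135; -0.0135 1.6551]  S=[1.3284 0.5192; 0.5192 2.0926]  K=[0.7702 -0.1288; -0.0220 0.7954]  nu=[-0.9444, 1.8592]  x^+=[-0.4662, -0.4847]  P^+=[0.2398 -0.0962; -0.0962 0.3487]
step 2: x^-=[-0.5010, -0.6793]  P^-=[0.6272 -0.1209; -0.1209 0.8150]  S=[0.8961 0.1564; 0.1564 1.2128]  K=[0.6869 -0.1107; -0.0321 0.6612]  nu=[-1.9659, 3.9245]  x^+=[-2.2858, 1.9784]  P^+=[0.2134 -0.0840; -0.0840 0.2905]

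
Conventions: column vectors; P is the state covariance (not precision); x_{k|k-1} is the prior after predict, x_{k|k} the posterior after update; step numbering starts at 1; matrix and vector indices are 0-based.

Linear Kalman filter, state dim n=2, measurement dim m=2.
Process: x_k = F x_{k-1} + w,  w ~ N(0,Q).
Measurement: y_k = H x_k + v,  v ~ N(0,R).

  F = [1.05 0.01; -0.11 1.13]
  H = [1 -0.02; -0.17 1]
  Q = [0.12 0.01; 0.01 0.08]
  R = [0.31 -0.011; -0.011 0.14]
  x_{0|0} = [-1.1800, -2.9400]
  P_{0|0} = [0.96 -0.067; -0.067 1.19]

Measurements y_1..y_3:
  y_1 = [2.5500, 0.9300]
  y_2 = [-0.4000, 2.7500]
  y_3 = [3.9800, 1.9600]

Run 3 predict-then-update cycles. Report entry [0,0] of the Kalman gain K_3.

step 1: x^-=[-1.2684, -3.1924]  P^-=[1.1771 -0.1669; -0.1669 1.6278]  S=[1.4944 -0.4111; -0.4111 1.8585]  K=[0.7832 -0.0242; 0.1189 0.9174]  nu=[3.7546, 3.9068]  x^+=[1.5777, 0.8382]  P^+=[0.2437 0.0294; 0.0294 0.1321]
step 2: x^-=[1.6650, 0.7736]  P^-=[0.3893 0.0182; 0.0182 0.2444]  S=[0.6986 -0.0638; -0.0638 0.3894]  K=[0.5537 -0.0325; 0.0768 0.6321]  nu=[-2.0495, 2.2594]  x^+=[0.4569, 2.0445]  P^+=[0.1724 0.0187; 0.0187 0.0908]
step 3: x^-=[0.5001, 2.2600]  P^-=[0.3104 0.0132; 0.0132 0.1934]  S=[0.6200 -0.0544; -0.0544 0.3379]  K=[0.4971 -0.0370; 0.0657 0.5763]  nu=[3.5251, -0.2150]  x^+=[2.2602, 2.3675]  P^+=[0.1548 0.0157; 0.0157 0.0826]

K[0,0] = 0.4971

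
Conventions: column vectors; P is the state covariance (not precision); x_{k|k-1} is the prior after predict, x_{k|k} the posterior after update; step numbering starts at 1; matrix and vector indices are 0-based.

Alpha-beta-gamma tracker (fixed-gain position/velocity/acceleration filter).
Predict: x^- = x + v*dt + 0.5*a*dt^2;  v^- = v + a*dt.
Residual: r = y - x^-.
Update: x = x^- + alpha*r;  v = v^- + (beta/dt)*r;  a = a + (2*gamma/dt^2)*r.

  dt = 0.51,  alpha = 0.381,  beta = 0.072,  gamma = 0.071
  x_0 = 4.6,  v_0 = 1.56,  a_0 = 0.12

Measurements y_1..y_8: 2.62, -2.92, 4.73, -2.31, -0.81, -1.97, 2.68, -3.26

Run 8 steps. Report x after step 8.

step 1: x_pred=5.4112  r=-2.7912  x^+=4.3478  v^+=1.2271  a^+=-1.4038
step 2: x_pred=4.7910  r=-7.7110  x^+=1.8531  v^+=-0.5774  a^+=-5.6136
step 3: x_pred=0.8286  r=3.9014  x^+=2.3150  v^+=-2.8896  a^+=-3.4837
step 4: x_pred=0.3883  r=-2.6983  x^+=-0.6398  v^+=-5.0472  a^+=-4.9568
step 5: x_pred=-3.8585  r=3.0485  x^+=-2.6970  v^+=-7.1448  a^+=-3.2925
step 6: x_pred=-6.7690  r=4.7990  x^+=-4.9406  v^+=-8.1465  a^+=-0.6725
step 7: x_pred=-9.1828  r=11.8628  x^+=-4.6630  v^+=-6.8147  a^+=5.8039
step 8: x_pred=-7.3837  r=4.1237  x^+=-5.8126  v^+=-3.2725  a^+=8.0552

x_post = -5.8126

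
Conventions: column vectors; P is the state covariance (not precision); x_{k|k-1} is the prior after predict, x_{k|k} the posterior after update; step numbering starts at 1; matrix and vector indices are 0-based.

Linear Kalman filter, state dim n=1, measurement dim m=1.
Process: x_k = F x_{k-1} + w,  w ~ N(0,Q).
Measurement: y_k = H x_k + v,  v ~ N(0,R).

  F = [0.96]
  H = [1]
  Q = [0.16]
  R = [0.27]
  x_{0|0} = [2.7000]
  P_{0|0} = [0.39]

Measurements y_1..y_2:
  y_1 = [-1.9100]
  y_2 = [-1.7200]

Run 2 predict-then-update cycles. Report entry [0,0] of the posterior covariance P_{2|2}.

P_post[0,0] = 0.1472

step 1: x^-=[2.5920]  P^-=[0.5194]  S=[0.7894]  K=[0.6580]  nu=[-4.5020]  x^+=[-0.3702]  P^+=[0.1777]
step 2: x^-=[-0.3554]  P^-=[0.3237]  S=[0.5937]  K=[0.5452]  nu=[-1.3646]  x^+=[-1.0994]  P^+=[0.1472]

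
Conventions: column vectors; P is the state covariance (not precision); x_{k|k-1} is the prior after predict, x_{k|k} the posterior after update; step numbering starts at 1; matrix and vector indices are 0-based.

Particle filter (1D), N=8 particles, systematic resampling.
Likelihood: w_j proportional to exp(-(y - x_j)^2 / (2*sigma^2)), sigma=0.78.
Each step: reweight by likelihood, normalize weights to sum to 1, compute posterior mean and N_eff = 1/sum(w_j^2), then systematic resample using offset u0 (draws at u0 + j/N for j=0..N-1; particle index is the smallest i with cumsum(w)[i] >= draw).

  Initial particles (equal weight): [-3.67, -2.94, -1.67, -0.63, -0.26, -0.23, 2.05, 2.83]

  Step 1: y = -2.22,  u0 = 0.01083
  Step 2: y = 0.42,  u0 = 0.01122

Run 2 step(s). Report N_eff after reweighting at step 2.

N_eff = 4.0204

step 1: w=[0.0978, 0.3594, 0.4292, 0.0689, 0.0234, 0.0212, 0.0000, 0.0000]  mean=-2.1867  Neff=3.0420  idx=[0, 1, 1, 1, 2, 2, 2, 2]
step 2: w=[0.0000, 0.0008, 0.0008, 0.0008, 0.2494, 0.2494, 0.2494, 0.2494]  mean=-1.6732  Neff=4.0204  idx=[4, 4, 5, 5, 6, 6, 7, 7]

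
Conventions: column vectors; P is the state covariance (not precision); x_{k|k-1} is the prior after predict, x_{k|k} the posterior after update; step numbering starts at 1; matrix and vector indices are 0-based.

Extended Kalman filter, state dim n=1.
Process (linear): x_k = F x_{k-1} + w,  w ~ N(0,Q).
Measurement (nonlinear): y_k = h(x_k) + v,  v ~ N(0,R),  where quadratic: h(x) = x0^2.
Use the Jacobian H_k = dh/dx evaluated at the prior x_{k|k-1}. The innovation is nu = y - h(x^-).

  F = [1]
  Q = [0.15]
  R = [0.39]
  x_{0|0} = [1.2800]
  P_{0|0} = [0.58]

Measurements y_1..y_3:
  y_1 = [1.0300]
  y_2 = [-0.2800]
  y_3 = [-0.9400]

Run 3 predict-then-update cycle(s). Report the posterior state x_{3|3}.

step 1: x^-=[1.2800]  P^-=[0.7300]  H_jac=[2.5600]  S=[5.1741]  K=[0.3612]  nu=[-0.6084]  x^+=[1.0603]  P^+=[0.0550]
step 2: x^-=[1.0603]  P^-=[0.2050]  H_jac=[2.1205]  S=[1.3119]  K=[0.3314]  nu=[-1.4041]  x^+=[0.5949]  P^+=[0.0609]
step 3: x^-=[0.5949]  P^-=[0.2109]  H_jac=[1.1899]  S=[0.6887]  K=[0.3645]  nu=[-1.2939]  x^+=[0.1233]  P^+=[0.1195]

x_post = [0.1233]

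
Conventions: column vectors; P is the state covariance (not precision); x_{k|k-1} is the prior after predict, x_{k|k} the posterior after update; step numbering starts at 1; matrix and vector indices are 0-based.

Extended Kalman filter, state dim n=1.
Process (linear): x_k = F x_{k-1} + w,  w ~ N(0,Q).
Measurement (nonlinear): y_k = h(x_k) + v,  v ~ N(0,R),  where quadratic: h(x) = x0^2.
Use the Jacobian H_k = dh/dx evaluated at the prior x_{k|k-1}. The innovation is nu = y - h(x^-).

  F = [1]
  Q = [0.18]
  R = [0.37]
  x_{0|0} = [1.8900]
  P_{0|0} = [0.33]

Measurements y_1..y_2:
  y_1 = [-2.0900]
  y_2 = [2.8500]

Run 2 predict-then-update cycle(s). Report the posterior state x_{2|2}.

x_post = [1.3807]

step 1: x^-=[1.8900]  P^-=[0.5100]  H_jac=[3.7800]  S=[7.6571]  K=[0.2518]  nu=[-5.6621]  x^+=[0.4645]  P^+=[0.0246]
step 2: x^-=[0.4645]  P^-=[0.2046]  H_jac=[0.9289]  S=[0.5466]  K=[0.3478]  nu=[2.6343]  x^+=[1.3807]  P^+=[0.1385]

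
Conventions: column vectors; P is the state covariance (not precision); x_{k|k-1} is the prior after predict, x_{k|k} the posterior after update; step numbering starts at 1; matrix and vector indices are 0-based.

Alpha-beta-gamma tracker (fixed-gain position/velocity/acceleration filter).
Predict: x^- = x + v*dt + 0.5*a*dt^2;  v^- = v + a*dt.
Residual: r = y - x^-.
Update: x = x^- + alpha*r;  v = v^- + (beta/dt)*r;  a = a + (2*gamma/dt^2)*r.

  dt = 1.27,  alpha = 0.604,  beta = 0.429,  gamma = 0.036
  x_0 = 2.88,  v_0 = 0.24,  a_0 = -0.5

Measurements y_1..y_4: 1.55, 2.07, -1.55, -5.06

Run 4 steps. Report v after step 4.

step 1: x_pred=2.7816  r=-1.2316  x^+=2.0377  v^+=-0.8110  a^+=-0.5550
step 2: x_pred=0.5601  r=1.5099  x^+=1.4721  v^+=-1.0058  a^+=-0.4876
step 3: x_pred=-0.1985  r=-1.3515  x^+=-1.0148  v^+=-2.0816  a^+=-0.5479
step 4: x_pred=-4.1003  r=-0.9597  x^+=-4.6799  v^+=-3.1016  a^+=-0.5908

v_post = -3.1016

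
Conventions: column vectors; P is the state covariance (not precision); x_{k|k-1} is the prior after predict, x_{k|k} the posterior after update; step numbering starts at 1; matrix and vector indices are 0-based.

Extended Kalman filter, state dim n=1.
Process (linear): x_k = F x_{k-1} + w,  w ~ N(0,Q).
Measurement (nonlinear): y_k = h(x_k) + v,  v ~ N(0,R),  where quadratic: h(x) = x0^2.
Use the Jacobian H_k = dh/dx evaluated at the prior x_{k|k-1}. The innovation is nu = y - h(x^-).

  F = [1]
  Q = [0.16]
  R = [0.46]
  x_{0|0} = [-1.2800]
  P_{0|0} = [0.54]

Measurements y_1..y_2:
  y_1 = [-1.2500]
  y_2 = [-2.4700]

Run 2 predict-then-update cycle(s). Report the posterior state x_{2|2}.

step 1: x^-=[-1.2800]  P^-=[0.7000]  H_jac=[-2.5600]  S=[5.0475]  K=[-0.3550]  nu=[-2.8884]  x^+=[-0.2545]  P^+=[0.0638]
step 2: x^-=[-0.2545]  P^-=[0.2238]  H_jac=[-0.5091]  S=[0.5180]  K=[-0.2199]  nu=[-2.5348]  x^+=[0.3030]  P^+=[0.1987]

x_post = [0.3030]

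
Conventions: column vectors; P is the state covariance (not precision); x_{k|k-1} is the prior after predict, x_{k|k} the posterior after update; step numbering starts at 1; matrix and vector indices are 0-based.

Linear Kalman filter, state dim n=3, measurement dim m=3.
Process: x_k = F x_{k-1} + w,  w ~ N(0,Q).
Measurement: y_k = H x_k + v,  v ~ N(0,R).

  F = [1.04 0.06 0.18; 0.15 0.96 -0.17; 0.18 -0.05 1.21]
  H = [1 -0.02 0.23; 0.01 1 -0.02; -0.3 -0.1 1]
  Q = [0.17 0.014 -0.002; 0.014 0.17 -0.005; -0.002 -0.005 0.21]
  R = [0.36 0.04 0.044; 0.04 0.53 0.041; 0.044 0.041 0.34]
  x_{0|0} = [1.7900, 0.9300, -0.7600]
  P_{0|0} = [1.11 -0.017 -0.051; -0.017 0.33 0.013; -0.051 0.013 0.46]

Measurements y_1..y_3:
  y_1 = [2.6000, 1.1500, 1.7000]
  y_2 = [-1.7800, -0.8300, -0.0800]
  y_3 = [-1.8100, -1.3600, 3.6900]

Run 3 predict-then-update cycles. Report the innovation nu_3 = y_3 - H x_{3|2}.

innov = [-1.8848, -1.3957, 3.2150]

step 1: x^-=[1.7806, 1.2905, -0.6439]  P^-=[1.3657 0.1847 0.2407; 0.1847 0.5059 -0.0808; 0.2407 -0.0808 0.8968]  S=[1.8774 0.2012 0.0517; 0.2012 1.0432 -0.1643; 0.0517 -0.1643 1.2476]  K=[0.7588 0.0108 -0.1803; 0.0355 0.4673 -0.0896; 0.2244 -0.0326 0.6538]  nu=[0.9933, -0.1712, 3.0071]  x^+=[1.9901, 0.9762, 1.5507]  P^+=[0.2543 0.0272 0.0515; 0.0272 0.2456 0.0229; 0.0515 0.0229 0.2486]
step 2: x^-=[2.4074, 0.9720, 2.1857]  P^-=[0.4772 0.0836 0.1659; 0.0836 0.4069 -0.0219; 0.1659 -0.0219 0.6020]  S=[0.9424 0.1094 0.1876; 0.1094 0.9397 -0.0577; 0.1876 -0.0577 0.8989]  K=[0.5629 0.0188 -0.1003; 0.0411 0.4248 -0.0789; 0.2125 -0.0241 0.5709]  nu=[-4.6707, -1.7824, -1.4463]  x^+=[-0.1101, 0.1371, 0.4103]  P^+=[0.1879 0.0275 0.0505; 0.0275 0.2237 0.0230; 0.0505 0.0230 0.2199]
step 3: x^-=[-0.0324, 0.0454, 0.4698]  P^-=[0.4040 0.0733 0.1460; 0.0733 0.3846 -0.0168; 0.1460 -0.0168 0.5574]  S=[0.8580 0.1006 0.1815; 0.1006 0.9169 -0.0464; 0.1815 -0.0464 0.8578]  K=[0.5250 0.0190 -0.0897; 0.0397 0.4124 -0.0762; 0.2050 -0.0233 0.5561]  nu=[-1.8848, -1.3957, 3.2150]  x^+=[-1.3370, -0.8500, 1.9036]  P^+=[0.1752 0.0266 0.0486; 0.0266 0.2172 0.0225; 0.0486 0.0225 0.2140]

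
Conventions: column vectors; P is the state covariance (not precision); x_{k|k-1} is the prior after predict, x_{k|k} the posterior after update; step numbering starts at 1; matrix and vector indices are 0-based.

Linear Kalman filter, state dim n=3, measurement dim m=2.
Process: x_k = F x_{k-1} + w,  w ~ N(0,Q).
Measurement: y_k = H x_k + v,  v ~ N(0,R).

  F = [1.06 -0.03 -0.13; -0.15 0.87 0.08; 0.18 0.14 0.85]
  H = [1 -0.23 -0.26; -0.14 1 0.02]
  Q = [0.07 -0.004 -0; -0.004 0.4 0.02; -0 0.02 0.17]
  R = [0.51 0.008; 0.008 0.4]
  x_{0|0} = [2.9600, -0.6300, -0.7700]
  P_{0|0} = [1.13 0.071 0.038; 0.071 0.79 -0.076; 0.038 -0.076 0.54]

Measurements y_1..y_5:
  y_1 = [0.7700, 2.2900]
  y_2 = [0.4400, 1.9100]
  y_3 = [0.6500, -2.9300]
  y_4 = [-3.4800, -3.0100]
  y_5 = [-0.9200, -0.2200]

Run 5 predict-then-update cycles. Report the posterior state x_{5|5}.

step 1: x^-=[3.2566, -1.0537, -0.2099]  P^-=[1.3339 -0.1314 0.1994; -0.1314 0.9968 0.0707; 0.1994 0.0707 0.6094]  S=[1.9030 -0.5542; -0.5542 1.4617]  K=[0.7048 0.0523; 0.0038 0.6970; 0.0269 0.0478]  nu=[-2.7835, 3.8038]  x^+=[1.4938, 1.5868, -0.1030]  P^+=[0.4254 0.0826 0.1791; 0.0826 0.2897 0.0323; 0.1791 0.0323 0.6061]
step 2: x^-=[1.5492, 1.1482, 0.4035]  P^-=[0.5042 0.0059 0.1806; 0.0059 0.6114 0.1002; 0.1806 0.1002 0.6940]  S=[1.0088 -0.2170; -0.2170 1.0229]  K=[0.4600 0.0379; -0.0320 0.5921; -0.0042 0.0859]  nu=[-0.7402, 0.9707]  x^+=[1.2455, 1.7465, 0.4900]  P^+=[0.2968 0.0566 0.1877; 0.0566 0.2436 0.0469; 0.1877 0.0469 0.6863]
step 3: x^-=[1.2041, 1.3719, 0.8852]  P^-=[0.3603 0.0020 0.1506; 0.0020 0.5827 0.1100; 0.1506 0.1100 0.7517]  S=[0.8859 -0.1989; -0.1989 0.9930]  K=[0.3683 0.0280; -0.0514 0.5784; -0.0583 0.0930]  nu=[-0.0085, -4.1510]  x^+=[1.0848, -1.0286, 0.4998]  P^+=[0.2435 0.0448 0.1735; 0.0448 0.2363 0.0463; 0.1735 0.0463 0.7379]
step 4: x^-=[1.1157, -1.0176, 0.4761]  P^-=[0.3059 -0.0023 0.1206; -0.0023 0.5796 0.1136; 0.1206 0.1136 0.7820]  S=[0.8514 -0.1978; -0.1978 0.9905]  K=[0.3283 0.0224; -0.0602 0.5758; -0.1065 0.0921]  nu=[-4.7060, -1.8457]  x^+=[-0.4709, -1.7972, 0.8071]  P^+=[0.2166 0.0388 0.1538; 0.0388 0.2344 0.0423; 0.1538 0.0423 0.7601]
step 5: x^-=[-0.5501, -1.4284, 0.3497]  P^-=[0.2819 -0.0053 0.0950; -0.0053 0.5792 0.1140; 0.0950 0.1140 0.7899]  S=[0.8426 -0.1991; -0.1991 0.9906]  K=[0.3112 0.0193; -0.0637 0.5750; -0.1410 0.0893]  nu=[-0.6075, 1.1244]  x^+=[-0.7175, -0.7432, 0.5358]  P^+=[0.2023 0.0358 0.1353; 0.0358 0.2337 0.0383; 0.1353 0.0383 0.7602]

x_post = [-0.7175, -0.7432, 0.5358]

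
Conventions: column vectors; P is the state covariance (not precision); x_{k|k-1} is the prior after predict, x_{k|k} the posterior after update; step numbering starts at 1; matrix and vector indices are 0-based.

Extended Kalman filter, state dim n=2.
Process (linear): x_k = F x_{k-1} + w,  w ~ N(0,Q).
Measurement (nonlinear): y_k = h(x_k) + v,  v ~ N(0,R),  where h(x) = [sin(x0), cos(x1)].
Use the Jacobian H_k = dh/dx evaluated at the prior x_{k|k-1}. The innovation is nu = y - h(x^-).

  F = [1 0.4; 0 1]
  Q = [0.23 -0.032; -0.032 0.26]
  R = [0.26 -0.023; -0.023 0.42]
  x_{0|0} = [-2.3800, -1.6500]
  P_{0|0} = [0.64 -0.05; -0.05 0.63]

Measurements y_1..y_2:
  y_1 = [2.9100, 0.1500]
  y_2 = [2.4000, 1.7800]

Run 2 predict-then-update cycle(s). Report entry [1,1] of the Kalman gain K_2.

step 1: x^-=[-3.0400, -1.6500]  P^-=[0.9308 0.1700; 0.1700 0.8900]  H_jac=[-0.9948 0.0000; 0.0000 0.9969]  S=[1.1812 -0.1916; -0.1916 1.3044]  K=[-0.7815 0.0151; -0.0337 0.6752]  nu=[3.0114, 0.2291]  x^+=[-5.3899, -1.5967]  P^+=[0.2046 0.0244; 0.0244 0.2853]
step 2: x^-=[-6.0285, -1.5967]  P^-=[0.4998 0.1065; 0.1065 0.5453]  H_jac=[0.9678 0.0000; 0.0000 0.9997]  S=[0.7280 0.0800; 0.0800 0.9649]  K=[0.6582 0.0558; 0.0802 0.5583]  nu=[2.1481, 1.8059]  x^+=[-4.5141, -0.4162]  P^+=[0.1755 0.0083; 0.0083 0.2327]

K[1,1] = 0.5583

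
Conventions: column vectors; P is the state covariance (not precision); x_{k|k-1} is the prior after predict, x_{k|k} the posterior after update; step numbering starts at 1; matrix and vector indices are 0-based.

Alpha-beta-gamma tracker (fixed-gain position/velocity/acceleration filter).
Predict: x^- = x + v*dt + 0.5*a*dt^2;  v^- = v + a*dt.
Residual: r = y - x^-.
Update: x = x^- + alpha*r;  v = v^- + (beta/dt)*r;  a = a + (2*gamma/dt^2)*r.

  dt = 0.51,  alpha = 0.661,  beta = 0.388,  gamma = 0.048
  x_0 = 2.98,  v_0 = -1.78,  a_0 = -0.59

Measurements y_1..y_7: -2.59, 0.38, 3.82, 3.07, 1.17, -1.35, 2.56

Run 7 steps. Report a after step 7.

step 1: x_pred=1.9955  r=-4.5855  x^+=-1.0355  v^+=-5.5695  a^+=-2.2824
step 2: x_pred=-4.1728  r=4.5528  x^+=-1.1634  v^+=-3.2698  a^+=-0.6021
step 3: x_pred=-2.9093  r=6.7293  x^+=1.5388  v^+=1.5427  a^+=1.8816
step 4: x_pred=2.5702  r=0.4998  x^+=2.9006  v^+=2.8825  a^+=2.0661
step 5: x_pred=4.6394  r=-3.4694  x^+=2.3461  v^+=1.2968  a^+=0.7856
step 6: x_pred=3.1096  r=-4.4596  x^+=0.1618  v^+=-1.6954  a^+=-0.8604
step 7: x_pred=-0.8147  r=3.3747  x^+=1.4160  v^+=0.4332  a^+=0.3852

a_post = 0.3852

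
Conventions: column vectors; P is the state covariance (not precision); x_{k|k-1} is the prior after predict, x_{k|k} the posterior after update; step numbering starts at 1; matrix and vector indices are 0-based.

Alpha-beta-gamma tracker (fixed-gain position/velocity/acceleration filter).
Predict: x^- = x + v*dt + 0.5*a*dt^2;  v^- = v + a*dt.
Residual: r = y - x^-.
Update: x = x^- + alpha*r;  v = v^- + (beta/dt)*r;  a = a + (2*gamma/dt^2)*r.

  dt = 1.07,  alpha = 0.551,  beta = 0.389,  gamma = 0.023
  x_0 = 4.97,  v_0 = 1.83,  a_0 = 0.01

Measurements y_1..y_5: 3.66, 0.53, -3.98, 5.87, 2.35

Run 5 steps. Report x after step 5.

x_post = 1.5798

step 1: x_pred=6.9338  r=-3.2738  x^+=5.1299  v^+=0.6505  a^+=-0.1215
step 2: x_pred=5.7564  r=-5.2264  x^+=2.8767  v^+=-1.3796  a^+=-0.3315
step 3: x_pred=1.2107  r=-5.1907  x^+=-1.6494  v^+=-3.6214  a^+=-0.5401
step 4: x_pred=-5.8335  r=11.7035  x^+=0.6151  v^+=0.0555  a^+=-0.0699
step 5: x_pred=0.6345  r=1.7155  x^+=1.5798  v^+=0.6044  a^+=-0.0009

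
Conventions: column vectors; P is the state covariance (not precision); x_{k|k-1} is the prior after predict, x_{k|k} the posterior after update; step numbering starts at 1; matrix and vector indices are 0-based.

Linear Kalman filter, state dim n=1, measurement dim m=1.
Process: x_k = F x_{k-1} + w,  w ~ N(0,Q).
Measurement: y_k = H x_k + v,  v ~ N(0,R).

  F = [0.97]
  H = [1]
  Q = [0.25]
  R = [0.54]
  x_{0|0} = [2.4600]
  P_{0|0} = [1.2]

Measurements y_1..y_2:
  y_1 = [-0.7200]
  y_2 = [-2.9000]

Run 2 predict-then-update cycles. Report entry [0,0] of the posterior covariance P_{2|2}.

step 1: x^-=[2.3862]  P^-=[1.3791]  S=[1.9191]  K=[0.7186]  nu=[-3.1062]  x^+=[0.1540]  P^+=[0.3881]
step 2: x^-=[0.1494]  P^-=[0.6151]  S=[1.1551]  K=[0.5325]  nu=[-3.0494]  x^+=[-1.4744]  P^+=[0.2876]

P_post[0,0] = 0.2876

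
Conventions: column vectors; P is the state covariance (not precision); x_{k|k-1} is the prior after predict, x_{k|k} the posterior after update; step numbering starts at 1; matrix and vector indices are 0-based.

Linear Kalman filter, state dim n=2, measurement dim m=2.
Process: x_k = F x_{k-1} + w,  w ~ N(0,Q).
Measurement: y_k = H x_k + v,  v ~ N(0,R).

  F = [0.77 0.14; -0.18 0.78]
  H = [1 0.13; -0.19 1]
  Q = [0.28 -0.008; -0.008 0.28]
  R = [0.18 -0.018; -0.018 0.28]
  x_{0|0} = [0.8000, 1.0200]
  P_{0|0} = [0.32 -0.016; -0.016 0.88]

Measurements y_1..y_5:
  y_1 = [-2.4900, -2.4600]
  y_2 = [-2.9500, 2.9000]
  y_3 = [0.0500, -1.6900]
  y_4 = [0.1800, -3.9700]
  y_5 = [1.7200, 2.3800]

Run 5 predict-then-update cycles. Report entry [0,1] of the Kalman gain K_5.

step 1: x^-=[0.7588, 0.6516]  P^-=[0.4835 0.0345; 0.0345 0.8303]  S=[0.6865 0.0317; 0.0317 1.1146]  K=[0.7142 -0.0718; 0.1736 0.7341]  nu=[-3.3335, -2.9674]  x^+=[-1.4088, -2.1053]  P^+=[0.1309 -0.0081; -0.0081 0.2009]
step 2: x^-=[-1.3796, -1.3885]  P^-=[0.3598 -0.0089; -0.0089 0.4087]  S=[0.5444 -0.0419; -0.0419 0.7051]  K=[0.6534 -0.0707; 0.1267 0.5896]  nu=[-1.3899, 4.0264]  x^+=[-2.5724, 0.8093]  P^+=[0.1200 -0.0088; -0.0088 0.1611]
step 3: x^-=[-1.8675, 1.0943]  P^-=[0.3524 -0.0121; -0.0121 0.3844]  S=[0.5358 -0.0468; -0.0468 0.6817]  K=[0.6486 -0.0714; 0.1210 0.5755]  nu=[1.7752, -3.1391]  x^+=[-0.4918, -0.4976]  P^+=[0.1192 -0.0090; -0.0090 0.1573]
step 4: x^-=[-0.4483, -0.2996]  P^-=[0.3518 -0.0125; -0.0125 0.3821]  S=[0.5350 -0.0474; -0.0474 0.6795]  K=[0.6482 -0.0716; 0.1203 0.5742]  nu=[0.6673, -3.7556]  x^+=[0.2531, -2.3756]  P^+=[0.1191 -0.0091; -0.0091 0.1569]
step 5: x^-=[-0.1377, -1.8985]  P^-=[0.3518 -0.0126; -0.0126 0.3819]  S=[0.5349 -0.0475; -0.0475 0.6793]  K=[0.6482 -0.0716; 0.1202 0.5740]  nu=[2.1045, 4.2524]  x^+=[0.9217, 0.7953]  P^+=[0.1191 -0.0091; -0.0091 0.1568]

K[0,1] = -0.0716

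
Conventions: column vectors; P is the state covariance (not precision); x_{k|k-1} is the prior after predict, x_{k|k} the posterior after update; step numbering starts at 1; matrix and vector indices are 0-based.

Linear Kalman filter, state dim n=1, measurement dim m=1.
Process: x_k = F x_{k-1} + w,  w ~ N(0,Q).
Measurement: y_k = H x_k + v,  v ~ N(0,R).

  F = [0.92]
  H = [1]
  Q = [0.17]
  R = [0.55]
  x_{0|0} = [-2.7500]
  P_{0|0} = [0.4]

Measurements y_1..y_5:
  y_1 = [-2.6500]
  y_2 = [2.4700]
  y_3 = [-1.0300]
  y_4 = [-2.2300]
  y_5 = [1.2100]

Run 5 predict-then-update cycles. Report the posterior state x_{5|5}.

x_post = [-0.2083]

step 1: x^-=[-2.5300]  P^-=[0.5086]  S=[1.0586]  K=[0.4804]  nu=[-0.1200]  x^+=[-2.5877]  P^+=[0.2642]
step 2: x^-=[-2.3806]  P^-=[0.3936]  S=[0.9436]  K=[0.4172]  nu=[4.8506]  x^+=[-0.3572]  P^+=[0.2294]
step 3: x^-=[-0.3286]  P^-=[0.3642]  S=[0.9142]  K=[0.3984]  nu=[-0.7014]  x^+=[-0.6080]  P^+=[0.2191]
step 4: x^-=[-0.5594]  P^-=[0.3555]  S=[0.9055]  K=[0.3926]  nu=[-1.6706]  x^+=[-1.2152]  P^+=[0.2159]
step 5: x^-=[-1.1180]  P^-=[0.3527]  S=[0.9027]  K=[0.3907]  nu=[2.3280]  x^+=[-0.2083]  P^+=[0.2149]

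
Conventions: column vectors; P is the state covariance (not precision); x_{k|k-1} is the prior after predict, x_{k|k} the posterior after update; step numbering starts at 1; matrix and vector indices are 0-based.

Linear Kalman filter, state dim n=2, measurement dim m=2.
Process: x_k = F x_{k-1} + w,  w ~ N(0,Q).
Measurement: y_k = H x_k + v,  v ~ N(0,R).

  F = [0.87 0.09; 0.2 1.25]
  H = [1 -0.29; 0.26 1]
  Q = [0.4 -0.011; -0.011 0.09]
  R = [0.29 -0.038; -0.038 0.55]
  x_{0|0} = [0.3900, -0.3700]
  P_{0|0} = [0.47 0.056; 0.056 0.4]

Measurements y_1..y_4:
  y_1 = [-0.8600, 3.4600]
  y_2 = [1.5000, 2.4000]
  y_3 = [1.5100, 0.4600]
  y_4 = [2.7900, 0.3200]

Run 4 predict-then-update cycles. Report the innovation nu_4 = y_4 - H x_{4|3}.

step 1: x^-=[0.3060, -0.3845]  P^-=[0.7678 0.1777; 0.1777 0.7618]  S=[1.0188 0.1050; 0.1050 1.4561]  K=[0.6814 0.2100; -0.1004 0.5621]  nu=[-1.2775, 3.7649]  x^+=[0.2261, 1.8602]  P^+=[0.2005 0.0375; 0.0375 0.3032]
step 2: x^-=[0.3641, 2.3704]  P^-=[0.5601 0.0994; 0.0994 0.5906]  S=[0.8421 0.0283; 0.0283 1.2301]  K=[0.6247 0.1848; -0.1022 0.5035]  nu=[1.8233, -0.0651]  x^+=[1.4910, 2.1513]  P^+=[0.1829 0.0304; 0.0304 0.2729]
step 3: x^-=[1.4908, 2.9873]  P^-=[0.5454 0.0851; 0.0851 0.5389]  S=[0.8314 0.0262; 0.0262 1.1700]  K=[0.6207 0.1800; -0.1008 0.4818]  nu=[0.8855, -2.9149]  x^+=[1.5157, 1.4938]  P^+=[0.1814 0.0283; 0.0283 0.2614]
step 4: x^-=[1.4531, 2.1703]  P^-=[0.5438 0.0812; 0.0812 0.5199]  S=[0.8304 0.0277; 0.0277 1.1489]  K=[0.6205 0.1788; -0.0995 0.4733]  nu=[1.9663, -2.2281]  x^+=[2.2748, 0.9200]  P^+=[0.1812 0.0277; 0.0277 0.2569]

innov = [1.9663, -2.2281]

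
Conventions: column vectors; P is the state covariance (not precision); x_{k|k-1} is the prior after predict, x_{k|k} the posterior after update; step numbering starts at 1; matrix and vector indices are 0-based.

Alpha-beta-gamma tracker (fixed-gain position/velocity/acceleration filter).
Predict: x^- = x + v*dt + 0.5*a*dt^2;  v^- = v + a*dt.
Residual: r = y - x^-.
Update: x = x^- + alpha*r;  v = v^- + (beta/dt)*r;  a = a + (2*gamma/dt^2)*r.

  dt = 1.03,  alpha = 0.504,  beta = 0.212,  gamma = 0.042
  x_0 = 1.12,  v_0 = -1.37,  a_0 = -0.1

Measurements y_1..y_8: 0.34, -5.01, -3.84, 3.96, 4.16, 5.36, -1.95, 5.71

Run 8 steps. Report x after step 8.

x_post = 5.7392

step 1: x_pred=-0.3441  r=0.6841  x^+=0.0007  v^+=-1.3322  a^+=-0.0458
step 2: x_pred=-1.3958  r=-3.6142  x^+=-3.2174  v^+=-2.1233  a^+=-0.3320
step 3: x_pred=-5.5804  r=1.7404  x^+=-4.7033  v^+=-2.1070  a^+=-0.1942
step 4: x_pred=-6.9765  r=10.9365  x^+=-1.4645  v^+=-0.0560  a^+=0.6717
step 5: x_pred=-1.1659  r=5.3259  x^+=1.5184  v^+=1.7321  a^+=1.0934
step 6: x_pred=3.8824  r=1.4776  x^+=4.6271  v^+=3.1624  a^+=1.2104
step 7: x_pred=8.5265  r=-10.4765  x^+=3.2463  v^+=2.2528  a^+=0.3809
step 8: x_pred=5.7688  r=-0.0588  x^+=5.7392  v^+=2.6331  a^+=0.3763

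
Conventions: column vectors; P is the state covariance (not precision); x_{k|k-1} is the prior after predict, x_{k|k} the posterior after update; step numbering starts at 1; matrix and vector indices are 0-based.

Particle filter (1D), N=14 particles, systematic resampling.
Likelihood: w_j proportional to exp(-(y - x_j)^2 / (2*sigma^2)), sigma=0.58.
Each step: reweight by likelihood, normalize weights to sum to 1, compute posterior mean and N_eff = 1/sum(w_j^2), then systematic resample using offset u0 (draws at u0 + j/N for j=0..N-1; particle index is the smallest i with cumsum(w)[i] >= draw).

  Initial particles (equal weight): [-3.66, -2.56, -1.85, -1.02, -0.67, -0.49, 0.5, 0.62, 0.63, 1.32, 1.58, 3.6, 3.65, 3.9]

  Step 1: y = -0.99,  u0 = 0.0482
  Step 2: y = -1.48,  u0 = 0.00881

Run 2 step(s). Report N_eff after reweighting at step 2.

N_eff = 10.9009

step 1: w=[0.0000, 0.0086, 0.1116, 0.3346, 0.2877, 0.2311, 0.0124, 0.0071, 0.0068, 0.0001, 0.0000, 0.0000, 0.0000, 0.0000]  mean=-0.8608  Neff=3.8325  idx=[2, 2, 3, 3, 3, 3, 4, 4, 4, 4, 5, 5, 5, 6]
step 2: w=[0.1206, 0.1206, 0.1080, 0.1080, 0.1080, 0.1080, 0.0558, 0.0558, 0.0558, 0.0558, 0.0345, 0.0345, 0.0345, 0.0004]  mean=-1.0868  Neff=10.9009  idx=[0, 0, 1, 1, 2, 3, 3, 4, 5, 5, 6, 8, 9, 11]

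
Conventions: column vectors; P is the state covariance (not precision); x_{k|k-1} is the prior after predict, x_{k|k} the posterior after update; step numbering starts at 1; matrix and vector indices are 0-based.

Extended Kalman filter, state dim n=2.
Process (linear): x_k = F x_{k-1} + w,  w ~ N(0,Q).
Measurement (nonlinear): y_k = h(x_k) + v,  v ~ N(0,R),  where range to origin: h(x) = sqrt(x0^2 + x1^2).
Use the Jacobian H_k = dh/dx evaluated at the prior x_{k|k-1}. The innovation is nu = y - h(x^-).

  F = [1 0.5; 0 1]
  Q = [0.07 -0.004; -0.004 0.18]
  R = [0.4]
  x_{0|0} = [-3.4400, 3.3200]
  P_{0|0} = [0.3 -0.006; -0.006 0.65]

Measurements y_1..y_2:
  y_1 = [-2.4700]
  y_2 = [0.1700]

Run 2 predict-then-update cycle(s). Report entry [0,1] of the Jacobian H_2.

H_jac[0,1] = -0.2936

step 1: x^-=[-1.7800, 3.3200]  P^-=[0.5265 0.3150; 0.3150 0.8300]  H_jac=[-0.4725 0.8813]  S=[0.8999]  K=[0.0320; 0.6475]  nu=[-6.2371]  x^+=[-1.9799, -0.7184]  P^+=[0.5256 0.2963; 0.2963 0.4527]
step 2: x^-=[-2.3391, -0.7184]  P^-=[1.0051 0.5187; 0.5187 0.6327]  H_jac=[-0.9559 -0.2936]  S=[1.6641]  K=[-0.6689; -0.4096]  nu=[-2.2769]  x^+=[-0.8161, 0.2142]  P^+=[0.2606 0.0628; 0.0628 0.3536]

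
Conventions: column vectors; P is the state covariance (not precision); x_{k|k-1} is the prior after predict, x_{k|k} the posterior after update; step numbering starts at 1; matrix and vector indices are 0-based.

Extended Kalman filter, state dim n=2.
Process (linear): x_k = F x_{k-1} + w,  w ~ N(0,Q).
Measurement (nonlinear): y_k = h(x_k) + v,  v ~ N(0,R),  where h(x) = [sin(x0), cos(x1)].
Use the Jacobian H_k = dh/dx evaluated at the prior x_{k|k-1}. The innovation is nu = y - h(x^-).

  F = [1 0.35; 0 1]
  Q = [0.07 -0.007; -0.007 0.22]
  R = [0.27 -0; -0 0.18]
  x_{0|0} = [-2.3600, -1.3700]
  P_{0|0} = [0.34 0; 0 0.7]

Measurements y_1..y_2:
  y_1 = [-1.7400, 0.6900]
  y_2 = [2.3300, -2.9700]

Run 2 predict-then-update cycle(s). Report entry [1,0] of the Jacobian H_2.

H_jac[1,0] = 0.0000

step 1: x^-=[-2.8395, -1.3700]  P^-=[0.4958 0.2380; 0.2380 0.9200]  H_jac=[-0.9547 0.0000; 0.0000 0.9799]  S=[0.7219 -0.2227; -0.2227 1.0634]  K=[-0.6286 0.0877; -0.0570 0.8358]  nu=[-1.4425, 0.4906]  x^+=[-1.8897, -0.8778]  P^+=[0.1778 0.0161; 0.0161 0.1535]
step 2: x^-=[-2.1970, -0.8778]  P^-=[0.2779 0.0628; 0.0628 0.3735]  H_jac=[-0.5860 0.0000; 0.0000 0.7693]  S=[0.3654 -0.0283; -0.0283 0.4011]  K=[-0.4387 0.0896; -0.0455 0.7133]  nu=[3.1403, -3.6088]  x^+=[-3.8977, -3.5947]  P^+=[0.2021 0.0210; 0.0210 0.1669]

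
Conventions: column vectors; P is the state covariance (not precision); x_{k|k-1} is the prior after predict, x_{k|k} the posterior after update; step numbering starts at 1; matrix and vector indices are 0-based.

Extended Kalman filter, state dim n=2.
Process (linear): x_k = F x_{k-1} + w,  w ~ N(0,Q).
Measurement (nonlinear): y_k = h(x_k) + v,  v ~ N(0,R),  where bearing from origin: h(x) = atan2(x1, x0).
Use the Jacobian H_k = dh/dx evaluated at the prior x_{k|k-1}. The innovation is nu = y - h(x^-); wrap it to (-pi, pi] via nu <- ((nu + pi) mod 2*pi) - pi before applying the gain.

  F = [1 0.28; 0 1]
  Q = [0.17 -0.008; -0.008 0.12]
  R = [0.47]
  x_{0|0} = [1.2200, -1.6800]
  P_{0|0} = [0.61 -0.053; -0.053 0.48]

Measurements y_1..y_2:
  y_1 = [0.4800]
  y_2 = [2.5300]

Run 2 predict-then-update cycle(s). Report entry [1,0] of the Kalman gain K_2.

K[1,0] = 0.4334

step 1: x^-=[0.7496, -1.6800]  P^-=[0.7880 0.0734; 0.0734 0.6000]  H_jac=[0.4964 0.2215]  S=[0.7097]  K=[0.5740; 0.2386]  nu=[1.6311]  x^+=[1.6859, -1.2908]  P^+=[0.5541 -0.0238; -0.0238 0.5596]
step 2: x^-=[1.3244, -1.2908]  P^-=[0.7546 0.1249; 0.1249 0.6796]  H_jac=[0.3774 0.3872]  S=[0.7159]  K=[0.4654; 0.4334]  nu=[-2.9806]  x^+=[-0.0627, -2.5827]  P^+=[0.5996 -0.0195; -0.0195 0.5451]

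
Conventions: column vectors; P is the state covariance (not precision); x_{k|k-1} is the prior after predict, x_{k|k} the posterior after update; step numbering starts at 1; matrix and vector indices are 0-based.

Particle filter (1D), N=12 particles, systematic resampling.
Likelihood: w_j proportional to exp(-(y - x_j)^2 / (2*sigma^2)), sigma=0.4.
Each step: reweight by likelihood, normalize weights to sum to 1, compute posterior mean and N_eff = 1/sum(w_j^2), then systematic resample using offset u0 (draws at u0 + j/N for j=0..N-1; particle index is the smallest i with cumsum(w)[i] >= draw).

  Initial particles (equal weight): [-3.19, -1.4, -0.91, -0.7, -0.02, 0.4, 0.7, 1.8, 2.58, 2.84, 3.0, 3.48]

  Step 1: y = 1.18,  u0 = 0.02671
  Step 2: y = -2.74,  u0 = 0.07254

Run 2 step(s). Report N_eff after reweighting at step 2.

step 1: w=[0.0000, 0.0000, 0.0000, 0.0000, 0.0117, 0.1572, 0.5121, 0.3165, 0.0023, 0.0002, 0.0000, 0.0000]  mean=0.9974  Neff=2.5822  idx=[5, 5, 6, 6, 6, 6, 6, 6, 7, 7, 7, 7]
step 2: w=[0.4969, 0.4969, 0.0010, 0.0010, 0.0010, 0.0010, 0.0010, 0.0010, 0.0000, 0.0000, 0.0000, 0.0000]  mean=0.4019  Neff=2.0252  idx=[0, 0, 0, 0, 0, 0, 1, 1, 1, 1, 1, 1]

N_eff = 2.0252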